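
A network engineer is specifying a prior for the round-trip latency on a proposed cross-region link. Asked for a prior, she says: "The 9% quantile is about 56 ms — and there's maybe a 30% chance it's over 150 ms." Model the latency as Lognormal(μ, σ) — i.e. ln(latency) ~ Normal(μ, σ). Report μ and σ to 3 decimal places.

If T ~ Lognormal(μ,σ) then ln T ~ Normal(μ,σ), so the p-quantile of ln T is μ + z_p·σ.
ln(56) = 4.025 and ln(150) = 5.011; z_{0.09} = -1.341, z_{0.7} = 0.5244.
σ = (5.011 − 4.025)/(0.5244 − (-1.341)) = 0.528.
μ = 4.025 − (-1.341)·0.528 = 4.734.

μ ≈ 4.734, σ ≈ 0.528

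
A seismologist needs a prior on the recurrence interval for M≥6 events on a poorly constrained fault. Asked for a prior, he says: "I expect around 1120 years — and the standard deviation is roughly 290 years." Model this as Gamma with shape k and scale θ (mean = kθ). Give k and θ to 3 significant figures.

For Gamma(k, scale θ): mean = kθ, variance = kθ², so CV = 1/√k.
CV = SD/mean = 290/1120 = 0.2589, hence k = 1/CV² = 14.9.
Then θ = mean/k = 1120/14.9 = 75.1.

k ≈ 14.9, θ ≈ 75.1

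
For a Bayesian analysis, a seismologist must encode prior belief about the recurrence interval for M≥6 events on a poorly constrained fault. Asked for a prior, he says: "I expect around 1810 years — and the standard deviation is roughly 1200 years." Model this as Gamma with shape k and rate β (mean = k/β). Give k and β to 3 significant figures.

k ≈ 2.28, β ≈ 0.00126

For Gamma(k, rate β): mean = k/β, variance = k/β², so CV = 1/√k.
CV = SD/mean = 1200/1810 = 0.663, hence k = 1/CV² = 2.28.
Then β = k/mean = 2.28/1810 = 0.00126.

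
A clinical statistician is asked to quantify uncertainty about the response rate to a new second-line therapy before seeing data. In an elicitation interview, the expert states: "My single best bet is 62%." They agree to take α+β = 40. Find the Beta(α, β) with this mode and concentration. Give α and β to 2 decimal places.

α = 24.56, β = 15.44

For α,β > 1 the Beta mode is (α−1)/(α+β−2). With α+β = 40, the mode is (α−1)/38.
Set (α−1)/38 = 0.62 → α = 1 + 0.62·38 = 24.56.
β = 40 − α = 15.44.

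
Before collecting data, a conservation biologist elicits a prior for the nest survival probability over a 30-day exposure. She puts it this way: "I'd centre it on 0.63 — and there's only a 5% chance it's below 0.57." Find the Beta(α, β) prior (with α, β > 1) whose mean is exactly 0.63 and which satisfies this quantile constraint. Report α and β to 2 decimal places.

α ≈ 112.89, β ≈ 66.30

With mean 0.63 fixed, write α = 0.63s, β = 0.37s where s = α+β.
Need P(θ < 0.57) = 0.05 under Beta(0.63s, 0.37s). Normal approximation: (q−m)/√(m(1−m)/s) ≈ z_{0.05} = -1.64, so s ≈ 0.63·0.37·(-1.64)²/(0.57−0.63)² = 175.2.
At s = 175.2: P(θ<0.57) ≈ 0.052. Adjusting to match 0.05 gives s ≈ 179.19.
So α = 0.63·179.19 ≈ 112.89, β = 0.37·179.19 ≈ 66.30.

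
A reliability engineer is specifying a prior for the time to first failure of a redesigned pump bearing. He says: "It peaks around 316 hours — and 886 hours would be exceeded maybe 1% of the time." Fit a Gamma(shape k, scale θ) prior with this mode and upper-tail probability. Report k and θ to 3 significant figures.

Gamma(k,θ) with k>1 has mode (k−1)θ, so θ = 316/(k−1).
Need P(X < 886) = 0.99 with θ tied to k this way. Start at k = 2, θ = 316: P(X<886) ≈ 0.770.
Too low — raise k to concentrate. Iterating converges to k ≈ 5.3.
Then θ = 316/(5.3−1) ≈ 73.4.

k ≈ 5.3, θ ≈ 73.4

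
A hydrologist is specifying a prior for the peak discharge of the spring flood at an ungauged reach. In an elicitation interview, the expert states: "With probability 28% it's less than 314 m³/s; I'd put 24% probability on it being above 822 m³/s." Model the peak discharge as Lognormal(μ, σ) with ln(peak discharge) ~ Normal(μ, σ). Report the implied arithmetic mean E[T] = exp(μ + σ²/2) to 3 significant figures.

If T ~ Lognormal(μ,σ) then ln T ~ Normal(μ,σ), so the p-quantile of ln T is μ + z_p·σ.
ln(314) = 5.749 and ln(822) = 6.712; z_{0.28} = -0.5828, z_{0.76} = 0.7063.
σ = (6.712 − 5.749)/(0.7063 − (-0.5828)) = 0.747.
μ = 5.749 − (-0.5828)·0.747 = 6.184.
E[T] = exp(μ + σ²/2) = exp(6.184 + 0.2786) = 641 m³/s.

E[T] ≈ 641 m³/s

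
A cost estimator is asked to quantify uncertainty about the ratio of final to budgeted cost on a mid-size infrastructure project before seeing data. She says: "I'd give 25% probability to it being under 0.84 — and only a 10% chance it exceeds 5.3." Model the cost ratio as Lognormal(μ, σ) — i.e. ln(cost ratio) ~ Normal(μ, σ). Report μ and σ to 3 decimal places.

If T ~ Lognormal(μ,σ) then ln T ~ Normal(μ,σ), so the p-quantile of ln T is μ + z_p·σ.
ln(0.84) = -0.1744 and ln(5.3) = 1.668; z_{0.25} = -0.6745, z_{0.9} = 1.282.
σ = (1.668 − -0.1744)/(1.282 − (-0.6745)) = 0.942.
μ = -0.1744 − (-0.6745)·0.942 = 0.461.

μ ≈ 0.461, σ ≈ 0.942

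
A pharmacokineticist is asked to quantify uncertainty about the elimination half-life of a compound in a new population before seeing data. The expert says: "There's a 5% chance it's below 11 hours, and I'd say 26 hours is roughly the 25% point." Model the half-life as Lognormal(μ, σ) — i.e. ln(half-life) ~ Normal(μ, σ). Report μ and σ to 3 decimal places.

μ ≈ 3.856, σ ≈ 0.886

If T ~ Lognormal(μ,σ) then ln T ~ Normal(μ,σ), so the p-quantile of ln T is μ + z_p·σ.
ln(11) = 2.398 and ln(26) = 3.258; z_{0.05} = -1.645, z_{0.25} = -0.6745.
σ = (3.258 − 2.398)/(-0.6745 − (-1.645)) = 0.886.
μ = 2.398 − (-1.645)·0.886 = 3.856.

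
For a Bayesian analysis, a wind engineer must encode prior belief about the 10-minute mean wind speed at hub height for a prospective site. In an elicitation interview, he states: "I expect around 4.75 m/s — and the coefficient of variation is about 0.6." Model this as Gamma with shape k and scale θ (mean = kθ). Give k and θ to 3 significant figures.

k ≈ 2.78, θ ≈ 1.71

For Gamma(k, scale θ): mean = kθ, variance = kθ², so CV = 1/√k.
CV = 0.6, hence k = 1/CV² = 2.78.
Then θ = mean/k = 4.75/2.78 = 1.71.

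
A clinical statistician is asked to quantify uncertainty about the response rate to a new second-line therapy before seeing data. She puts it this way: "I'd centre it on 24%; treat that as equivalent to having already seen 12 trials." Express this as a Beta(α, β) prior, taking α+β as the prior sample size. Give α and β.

α = 2.88, β = 9.12

Under the effective-sample-size interpretation, Beta(α, β) has prior mean α/(α+β) and prior sample size α+β.
So α+β = 12 and α/(α+β) = 0.24, giving α = 0.24·12 = 2.88 and β = 12 − 2.88 = 9.12.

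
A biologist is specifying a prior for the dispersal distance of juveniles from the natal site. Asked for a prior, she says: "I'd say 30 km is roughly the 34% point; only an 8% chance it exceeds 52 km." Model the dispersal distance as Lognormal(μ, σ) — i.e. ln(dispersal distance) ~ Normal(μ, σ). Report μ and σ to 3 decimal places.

If T ~ Lognormal(μ,σ) then ln T ~ Normal(μ,σ), so the p-quantile of ln T is μ + z_p·σ.
ln(30) = 3.401 and ln(52) = 3.951; z_{0.34} = -0.4125, z_{0.92} = 1.405.
σ = (3.951 − 3.401)/(1.405 − (-0.4125)) = 0.303.
μ = 3.401 − (-0.4125)·0.303 = 3.526.

μ ≈ 3.526, σ ≈ 0.303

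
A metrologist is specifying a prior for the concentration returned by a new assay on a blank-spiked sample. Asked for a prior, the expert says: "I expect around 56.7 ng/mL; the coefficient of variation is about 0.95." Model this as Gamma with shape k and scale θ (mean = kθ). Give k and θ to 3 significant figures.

k ≈ 1.11, θ ≈ 51.2

For Gamma(k, scale θ): mean = kθ, variance = kθ², so CV = 1/√k.
CV = 0.95, hence k = 1/CV² = 1.11.
Then θ = mean/k = 56.7/1.11 = 51.2.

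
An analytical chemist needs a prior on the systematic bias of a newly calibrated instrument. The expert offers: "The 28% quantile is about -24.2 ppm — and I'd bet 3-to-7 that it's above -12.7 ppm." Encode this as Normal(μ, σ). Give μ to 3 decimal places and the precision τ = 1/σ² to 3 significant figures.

μ = -18.147, τ = 0.00927

For Normal(μ,σ), the p-quantile is μ + z_p·σ. Here z_{0.28} = -0.5828, z_{0.7} = 0.5244.
So -24.2 = μ − 0.5828σ and -12.7 = μ + 0.5244σ.
Subtracting: σ = (-12.7 − -24.2)/(0.5244 − (-0.5828)) = 10.386.
Then μ = -24.2 − (-0.5828)·10.386 = -18.147.
Precision τ = 1/σ² = 1/10.39² = 0.00927.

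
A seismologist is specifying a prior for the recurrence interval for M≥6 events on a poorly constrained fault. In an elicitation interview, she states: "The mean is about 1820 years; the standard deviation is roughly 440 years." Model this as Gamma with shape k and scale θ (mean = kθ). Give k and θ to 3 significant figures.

For Gamma(k, scale θ): mean = kθ, variance = kθ², so CV = 1/√k.
CV = SD/mean = 440/1820 = 0.2418, hence k = 1/CV² = 17.1.
Then θ = mean/k = 1820/17.1 = 106.

k ≈ 17.1, θ ≈ 106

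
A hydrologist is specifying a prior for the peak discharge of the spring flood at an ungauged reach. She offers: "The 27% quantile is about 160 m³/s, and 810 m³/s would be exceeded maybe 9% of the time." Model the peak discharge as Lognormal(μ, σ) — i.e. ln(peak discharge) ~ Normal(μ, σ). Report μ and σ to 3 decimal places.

μ ≈ 5.584, σ ≈ 0.830

If T ~ Lognormal(μ,σ) then ln T ~ Normal(μ,σ), so the p-quantile of ln T is μ + z_p·σ.
ln(160) = 5.075 and ln(810) = 6.697; z_{0.27} = -0.6128, z_{0.91} = 1.341.
σ = (6.697 − 5.075)/(1.341 − (-0.6128)) = 0.830.
μ = 5.075 − (-0.6128)·0.830 = 5.584.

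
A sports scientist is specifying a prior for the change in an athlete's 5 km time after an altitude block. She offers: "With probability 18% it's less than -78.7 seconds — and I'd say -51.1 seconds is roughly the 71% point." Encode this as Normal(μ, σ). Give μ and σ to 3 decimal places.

For Normal(μ,σ), the p-quantile is μ + z_p·σ. Here z_{0.18} = -0.9154, z_{0.71} = 0.5534.
So -78.7 = μ − 0.9154σ and -51.1 = μ + 0.5534σ.
Subtracting: σ = (-51.1 − -78.7)/(0.5534 − (-0.9154)) = 18.791.
Then μ = -78.7 − (-0.9154)·18.791 = -61.499.

μ = -61.499, σ = 18.791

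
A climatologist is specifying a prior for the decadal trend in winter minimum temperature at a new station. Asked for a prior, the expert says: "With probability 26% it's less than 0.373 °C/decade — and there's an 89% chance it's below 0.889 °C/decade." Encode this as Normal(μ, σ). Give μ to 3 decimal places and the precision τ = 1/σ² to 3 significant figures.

For Normal(μ,σ), the p-quantile is μ + z_p·σ. Here z_{0.26} = -0.6433, z_{0.89} = 1.227.
So 0.373 = μ − 0.6433σ and 0.889 = μ + 1.227σ.
Subtracting: σ = (0.889 − 0.373)/(1.227 − (-0.6433)) = 0.276.
Then μ = 0.373 − (-0.6433)·0.276 = 0.551.
Precision τ = 1/σ² = 1/0.276² = 13.1.

μ = 0.551, τ = 13.1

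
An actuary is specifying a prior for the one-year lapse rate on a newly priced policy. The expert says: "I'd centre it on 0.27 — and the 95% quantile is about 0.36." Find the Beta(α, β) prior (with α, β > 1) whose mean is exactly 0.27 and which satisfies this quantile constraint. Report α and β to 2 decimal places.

With mean 0.27 fixed, write α = 0.27s, β = 0.73s where s = α+β.
Need P(θ < 0.36) = 0.95 under Beta(0.27s, 0.73s). Normal approximation: (q−m)/√(m(1−m)/s) ≈ z_{0.95} = 1.64, so s ≈ 0.27·0.73·(1.64)²/(0.36−0.27)² = 65.8.
At s = 65.8: P(θ<0.36) ≈ 0.944. Adjusting to match 0.95 gives s ≈ 70.53.
So α = 0.27·70.53 ≈ 19.04, β = 0.73·70.53 ≈ 51.49.

α ≈ 19.04, β ≈ 51.49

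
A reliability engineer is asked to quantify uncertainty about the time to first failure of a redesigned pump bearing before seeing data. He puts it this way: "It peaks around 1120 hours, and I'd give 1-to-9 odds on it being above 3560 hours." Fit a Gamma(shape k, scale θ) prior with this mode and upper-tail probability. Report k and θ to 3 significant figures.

Gamma(k,θ) with k>1 has mode (k−1)θ, so θ = 1120/(k−1).
Need P(X < 3560) = 0.9 with θ tied to k this way. Start at k = 2, θ = 1120: P(X<3560) ≈ 0.826.
Too low — raise k to concentrate. Iterating converges to k ≈ 2.41.
Then θ = 1120/(2.41−1) ≈ 792.

k ≈ 2.41, θ ≈ 792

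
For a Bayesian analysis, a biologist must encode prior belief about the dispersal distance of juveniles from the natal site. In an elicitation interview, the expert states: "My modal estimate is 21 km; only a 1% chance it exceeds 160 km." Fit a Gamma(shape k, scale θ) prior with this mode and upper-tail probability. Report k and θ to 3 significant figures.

Gamma(k,θ) with k>1 has mode (k−1)θ, so θ = 21/(k−1).
Need P(X < 160) = 0.99 with θ tied to k this way. Start at k = 2, θ = 21: P(X<160) ≈ 0.996.
Too high — lower k to spread out. Iterating converges to k ≈ 1.83.
Then θ = 21/(1.83−1) ≈ 25.3.

k ≈ 1.83, θ ≈ 25.3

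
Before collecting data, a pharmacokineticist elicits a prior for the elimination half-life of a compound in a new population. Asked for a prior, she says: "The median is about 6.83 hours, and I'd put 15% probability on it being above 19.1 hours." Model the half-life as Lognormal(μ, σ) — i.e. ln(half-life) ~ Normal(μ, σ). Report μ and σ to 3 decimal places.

If T ~ Lognormal(μ,σ) then ln T ~ Normal(μ,σ), so the p-quantile of ln T is μ + z_p·σ.
ln(6.83) = 1.921 and ln(19.1) = 2.95; z_{0.5} = 0, z_{0.85} = 1.036.
σ = (2.95 − 1.921)/(1.036 − (0)) = 0.992.
μ = 1.921 − (0)·0.992 = 1.921.

μ ≈ 1.921, σ ≈ 0.992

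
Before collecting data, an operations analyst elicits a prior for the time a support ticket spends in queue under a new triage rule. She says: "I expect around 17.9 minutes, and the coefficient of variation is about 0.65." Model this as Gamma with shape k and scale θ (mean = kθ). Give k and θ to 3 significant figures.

k ≈ 2.37, θ ≈ 7.56

For Gamma(k, scale θ): mean = kθ, variance = kθ², so CV = 1/√k.
CV = 0.65, hence k = 1/CV² = 2.37.
Then θ = mean/k = 17.9/2.37 = 7.56.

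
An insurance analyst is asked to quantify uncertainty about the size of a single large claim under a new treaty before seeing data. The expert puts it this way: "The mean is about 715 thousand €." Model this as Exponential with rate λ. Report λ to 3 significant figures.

Exponential mean = 1/λ, so λ = 1/715.0 = 0.0014.

λ ≈ 0.0014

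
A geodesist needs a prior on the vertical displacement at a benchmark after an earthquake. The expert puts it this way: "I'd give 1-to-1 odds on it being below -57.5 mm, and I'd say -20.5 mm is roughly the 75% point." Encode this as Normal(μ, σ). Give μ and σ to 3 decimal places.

μ = -57.500, σ = 54.856

The p-quantile of Normal(μ,σ) is μ + z_p·σ, with z_{0.5} = 0 and z_{0.75} = 0.6745.
Eliminate σ: μ = (z₂·x₁ − z₁·x₂)/(z₂ − z₁) = (0.6745·-57.5 − (0)·-20.5)/0.6745 = -57.500.
Then σ = (x₂ − x₁)/(z₂ − z₁) = (-20.5 − -57.5)/0.6745 = 54.856.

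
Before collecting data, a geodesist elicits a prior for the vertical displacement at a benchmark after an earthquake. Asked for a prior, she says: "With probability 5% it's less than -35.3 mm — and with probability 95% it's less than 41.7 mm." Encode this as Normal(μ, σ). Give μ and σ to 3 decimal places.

μ = 3.200, σ = 23.406

For Normal(μ,σ), the p-quantile is μ + z_p·σ. Here z_{0.05} = -1.645, z_{0.95} = 1.645.
So -35.3 = μ − 1.645σ and 41.7 = μ + 1.645σ.
Subtracting: σ = (41.7 − -35.3)/(1.645 − (-1.645)) = 23.406.
Then μ = -35.3 − (-1.645)·23.406 = 3.200.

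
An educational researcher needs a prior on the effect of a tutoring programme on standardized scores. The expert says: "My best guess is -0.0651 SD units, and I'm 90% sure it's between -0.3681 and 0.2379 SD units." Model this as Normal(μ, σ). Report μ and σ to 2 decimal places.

μ = -0.07, σ = 0.18

A symmetric 90% interval runs μ ± z·σ with z = 1.645.
Half-width = 0.303, so σ = 0.303/1.645 = 0.18.
μ is the stated best guess, -0.07.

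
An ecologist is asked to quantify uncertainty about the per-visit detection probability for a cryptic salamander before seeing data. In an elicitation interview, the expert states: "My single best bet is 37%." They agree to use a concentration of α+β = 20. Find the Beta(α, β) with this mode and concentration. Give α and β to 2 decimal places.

For α,β > 1 the Beta mode is (α−1)/(α+β−2). With α+β = 20, the mode is (α−1)/18.
Set (α−1)/18 = 0.37 → α = 1 + 0.37·18 = 7.66.
β = 20 − α = 12.34.

α = 7.66, β = 12.34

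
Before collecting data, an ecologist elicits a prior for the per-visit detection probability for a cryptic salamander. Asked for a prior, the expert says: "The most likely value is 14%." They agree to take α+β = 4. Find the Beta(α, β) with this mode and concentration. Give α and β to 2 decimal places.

For α,β > 1 the Beta mode is (α−1)/(α+β−2). With α+β = 4, the mode is (α−1)/2.
Set (α−1)/2 = 0.14 → α = 1 + 0.14·2 = 1.28.
β = 4 − α = 2.72.

α = 1.28, β = 2.72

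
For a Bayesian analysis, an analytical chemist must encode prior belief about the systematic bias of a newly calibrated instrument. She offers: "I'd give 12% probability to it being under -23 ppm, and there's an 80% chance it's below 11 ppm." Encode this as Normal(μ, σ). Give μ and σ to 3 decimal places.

For Normal(μ,σ), the p-quantile is μ + z_p·σ. Here z_{0.12} = -1.175, z_{0.8} = 0.8416.
So -23 = μ − 1.175σ and 11 = μ + 0.8416σ.
Subtracting: σ = (11 − -23)/(0.8416 − (-1.175)) = 16.860.
Then μ = -23 − (-1.175)·16.860 = -3.190.

μ = -3.190, σ = 16.860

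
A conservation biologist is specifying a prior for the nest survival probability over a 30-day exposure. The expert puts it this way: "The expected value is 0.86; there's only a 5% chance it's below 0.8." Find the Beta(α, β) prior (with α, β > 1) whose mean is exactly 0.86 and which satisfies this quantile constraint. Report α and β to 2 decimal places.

With mean 0.86 fixed, write α = 0.86s, β = 0.14s where s = α+β.
Need P(θ < 0.8) = 0.05 under Beta(0.86s, 0.14s). Normal approximation: (q−m)/√(m(1−m)/s) ≈ z_{0.05} = -1.64, so s ≈ 0.86·0.14·(-1.64)²/(0.8−0.86)² = 90.5.
At s = 90.5: P(θ<0.8) ≈ 0.060. Adjusting to match 0.05 gives s ≈ 102.06.
So α = 0.86·102.06 ≈ 87.77, β = 0.14·102.06 ≈ 14.29.

α ≈ 87.77, β ≈ 14.29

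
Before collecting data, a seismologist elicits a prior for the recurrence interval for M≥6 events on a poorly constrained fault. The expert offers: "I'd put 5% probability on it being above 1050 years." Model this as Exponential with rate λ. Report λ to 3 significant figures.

λ ≈ 0.00285

P(T > 1050.0) = e^(−λ·1050.0) = 0.05, so λ = −ln(0.05)/1050.0 = 0.00285.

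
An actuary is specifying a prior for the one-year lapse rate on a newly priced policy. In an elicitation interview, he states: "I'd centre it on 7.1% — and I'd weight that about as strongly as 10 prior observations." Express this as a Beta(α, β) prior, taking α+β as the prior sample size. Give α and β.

Under the effective-sample-size interpretation, Beta(α, β) has prior mean α/(α+β) and prior sample size α+β.
So α+β = 10 and α/(α+β) = 0.071, giving α = 0.071·10 = 0.71 and β = 10 − 0.71 = 9.29.

α = 0.71, β = 9.29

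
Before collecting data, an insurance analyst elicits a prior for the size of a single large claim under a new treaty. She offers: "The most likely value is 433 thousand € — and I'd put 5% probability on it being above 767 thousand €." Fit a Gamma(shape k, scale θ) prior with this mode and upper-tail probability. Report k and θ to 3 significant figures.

Gamma(k,θ) with k>1 has mode (k−1)θ, so θ = 433/(k−1).
Need P(X < 767) = 0.95 with θ tied to k this way. Start at k = 2, θ = 433: P(X<767) ≈ 0.529.
Too low — raise k to concentrate. Iterating converges to k ≈ 9.53.
Then θ = 433/(9.53−1) ≈ 50.8.

k ≈ 9.53, θ ≈ 50.8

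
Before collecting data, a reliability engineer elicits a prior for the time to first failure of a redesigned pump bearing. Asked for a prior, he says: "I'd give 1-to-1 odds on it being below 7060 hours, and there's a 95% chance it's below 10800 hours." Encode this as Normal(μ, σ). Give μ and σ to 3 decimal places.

The p-quantile of Normal(μ,σ) is μ + z_p·σ, with z_{0.5} = 0 and z_{0.95} = 1.645.
Eliminate σ: μ = (z₂·x₁ − z₁·x₂)/(z₂ − z₁) = (1.645·7060 − (0)·10800)/1.645 = 7060.000.
Then σ = (x₂ − x₁)/(z₂ − z₁) = (10800 − 7060)/1.645 = 2273.759.

μ = 7060.000, σ = 2273.759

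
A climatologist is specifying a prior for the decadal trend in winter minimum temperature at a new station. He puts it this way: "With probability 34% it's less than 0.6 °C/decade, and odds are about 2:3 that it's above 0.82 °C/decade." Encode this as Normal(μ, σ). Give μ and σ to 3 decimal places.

μ = 0.736, σ = 0.330

For Normal(μ,σ), the p-quantile is μ + z_p·σ. Here z_{0.34} = -0.4125, z_{0.6} = 0.2533.
So 0.6 = μ − 0.4125σ and 0.82 = μ + 0.2533σ.
Subtracting: σ = (0.82 − 0.6)/(0.2533 − (-0.4125)) = 0.330.
Then μ = 0.6 − (-0.4125)·0.330 = 0.736.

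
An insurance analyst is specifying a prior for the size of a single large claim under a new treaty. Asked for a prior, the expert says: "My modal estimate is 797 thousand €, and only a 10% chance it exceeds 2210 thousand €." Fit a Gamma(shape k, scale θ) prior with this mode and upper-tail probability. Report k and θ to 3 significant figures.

k ≈ 2.84, θ ≈ 434

Gamma(k,θ) with k>1 has mode (k−1)θ, so θ = 797/(k−1).
Need P(X < 2210) = 0.9 with θ tied to k this way. Start at k = 2, θ = 797: P(X<2210) ≈ 0.764.
Too low — raise k to concentrate. Iterating converges to k ≈ 2.84.
Then θ = 797/(2.84−1) ≈ 434.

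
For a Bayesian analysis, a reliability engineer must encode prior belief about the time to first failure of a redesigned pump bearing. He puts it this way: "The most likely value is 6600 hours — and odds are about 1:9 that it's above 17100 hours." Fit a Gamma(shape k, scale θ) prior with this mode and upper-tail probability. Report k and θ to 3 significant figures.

Gamma(k,θ) with k>1 has mode (k−1)θ, so θ = 6600/(k−1).
Need P(X < 17100) = 0.9 with θ tied to k this way. Start at k = 2, θ = 6600: P(X<17100) ≈ 0.731.
Too low — raise k to concentrate. Iterating converges to k ≈ 3.12.
Then θ = 6600/(3.12−1) ≈ 3120.

k ≈ 3.12, θ ≈ 3120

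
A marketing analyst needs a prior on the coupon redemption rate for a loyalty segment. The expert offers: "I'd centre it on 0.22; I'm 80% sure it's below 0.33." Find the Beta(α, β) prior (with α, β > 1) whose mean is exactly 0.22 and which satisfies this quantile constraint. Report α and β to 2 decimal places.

α ≈ 1.89, β ≈ 6.68

With mean 0.22 fixed, write α = 0.22s, β = 0.78s where s = α+β.
Need P(θ < 0.33) = 0.8 under Beta(0.22s, 0.78s). Normal approximation: (q−m)/√(m(1−m)/s) ≈ z_{0.8} = 0.842, so s ≈ 0.22·0.78·(0.842)²/(0.33−0.22)² = 10.0.
At s = 10.0: P(θ<0.33) ≈ 0.813. Adjusting to match 0.8 gives s ≈ 8.57.
So α = 0.22·8.57 ≈ 1.89, β = 0.78·8.57 ≈ 6.68.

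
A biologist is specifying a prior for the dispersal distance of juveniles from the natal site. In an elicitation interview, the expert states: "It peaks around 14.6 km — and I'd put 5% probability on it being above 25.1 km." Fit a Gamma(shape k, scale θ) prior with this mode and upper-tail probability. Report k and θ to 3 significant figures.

Gamma(k,θ) with k>1 has mode (k−1)θ, so θ = 14.6/(k−1).
Need P(X < 25.1) = 0.95 with θ tied to k this way. Start at k = 2, θ = 14.6: P(X<25.1) ≈ 0.513.
Too low — raise k to concentrate. Iterating converges to k ≈ 10.5.
Then θ = 14.6/(10.5−1) ≈ 1.54.

k ≈ 10.5, θ ≈ 1.54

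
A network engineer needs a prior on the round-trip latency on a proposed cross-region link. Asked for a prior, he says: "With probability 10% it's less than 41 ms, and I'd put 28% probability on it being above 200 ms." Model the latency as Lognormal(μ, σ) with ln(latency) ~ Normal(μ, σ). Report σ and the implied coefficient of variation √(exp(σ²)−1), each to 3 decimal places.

If T ~ Lognormal(μ,σ) then ln T ~ Normal(μ,σ), so the p-quantile of ln T is μ + z_p·σ.
ln(41) = 3.714 and ln(200) = 5.298; z_{0.1} = -1.282, z_{0.72} = 0.5828.
σ = (5.298 − 3.714)/(0.5828 − (-1.282)) = 0.850.
μ = 3.714 − (-1.282)·0.850 = 4.803.
CV = √(exp(σ²)−1) = √(exp(0.7225)−1) = 1.029.

σ ≈ 0.850, CV ≈ 1.029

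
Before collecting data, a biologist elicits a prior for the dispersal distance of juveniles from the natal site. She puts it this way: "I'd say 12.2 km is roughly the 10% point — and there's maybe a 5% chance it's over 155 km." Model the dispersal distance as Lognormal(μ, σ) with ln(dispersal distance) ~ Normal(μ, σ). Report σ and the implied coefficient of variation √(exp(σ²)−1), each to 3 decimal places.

σ ≈ 0.869, CV ≈ 1.061

If T ~ Lognormal(μ,σ) then ln T ~ Normal(μ,σ), so the p-quantile of ln T is μ + z_p·σ.
ln(12.2) = 2.501 and ln(155) = 5.043; z_{0.1} = -1.282, z_{0.95} = 1.645.
σ = (5.043 − 2.501)/(1.645 − (-1.282)) = 0.869.
μ = 2.501 − (-1.282)·0.869 = 3.615.
CV = √(exp(σ²)−1) = √(exp(0.7545)−1) = 1.061.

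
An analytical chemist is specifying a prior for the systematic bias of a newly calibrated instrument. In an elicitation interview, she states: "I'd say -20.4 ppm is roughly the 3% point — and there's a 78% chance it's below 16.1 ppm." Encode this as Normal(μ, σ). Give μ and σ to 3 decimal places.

μ = 5.476, σ = 13.758

For Normal(μ,σ), the p-quantile is μ + z_p·σ. Here z_{0.03} = -1.881, z_{0.78} = 0.7722.
So -20.4 = μ − 1.881σ and 16.1 = μ + 0.7722σ.
Subtracting: σ = (16.1 − -20.4)/(0.7722 − (-1.881)) = 13.758.
Then μ = -20.4 − (-1.881)·13.758 = 5.476.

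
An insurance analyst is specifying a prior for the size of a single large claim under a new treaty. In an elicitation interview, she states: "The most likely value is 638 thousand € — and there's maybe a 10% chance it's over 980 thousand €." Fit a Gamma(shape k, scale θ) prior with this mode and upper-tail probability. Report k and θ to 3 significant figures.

Gamma(k,θ) with k>1 has mode (k−1)θ, so θ = 638/(k−1).
Need P(X < 980) = 0.9 with θ tied to k this way. Start at k = 2, θ = 638: P(X<980) ≈ 0.454.
Too low — raise k to concentrate. Iterating converges to k ≈ 11.1.
Then θ = 638/(11.1−1) ≈ 62.9.

k ≈ 11.1, θ ≈ 62.9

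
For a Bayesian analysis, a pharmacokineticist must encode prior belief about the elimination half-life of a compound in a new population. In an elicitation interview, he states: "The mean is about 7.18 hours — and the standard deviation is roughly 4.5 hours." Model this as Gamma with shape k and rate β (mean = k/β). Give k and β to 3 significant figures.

For Gamma(k, rate β): mean = k/β, variance = k/β², so CV = 1/√k.
CV = SD/mean = 4.5/7.18 = 0.6267, hence k = 1/CV² = 2.55.
Then β = k/mean = 2.55/7.18 = 0.355.

k ≈ 2.55, β ≈ 0.355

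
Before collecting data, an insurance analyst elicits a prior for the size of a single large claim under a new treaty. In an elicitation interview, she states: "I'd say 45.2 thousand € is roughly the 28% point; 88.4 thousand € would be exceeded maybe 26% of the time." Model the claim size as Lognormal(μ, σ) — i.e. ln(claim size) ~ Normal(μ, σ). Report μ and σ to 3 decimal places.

If T ~ Lognormal(μ,σ) then ln T ~ Normal(μ,σ), so the p-quantile of ln T is μ + z_p·σ.
ln(45.2) = 3.811 and ln(88.4) = 4.482; z_{0.28} = -0.5828, z_{0.74} = 0.6433.
σ = (4.482 − 3.811)/(0.6433 − (-0.5828)) = 0.547.
μ = 3.811 − (-0.5828)·0.547 = 4.130.

μ ≈ 4.130, σ ≈ 0.547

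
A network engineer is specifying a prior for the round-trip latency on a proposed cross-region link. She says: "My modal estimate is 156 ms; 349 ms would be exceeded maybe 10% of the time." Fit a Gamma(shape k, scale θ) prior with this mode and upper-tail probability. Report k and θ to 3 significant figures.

k ≈ 3.97, θ ≈ 52.6

Gamma(k,θ) with k>1 has mode (k−1)θ, so θ = 156/(k−1).
Need P(X < 349) = 0.9 with θ tied to k this way. Start at k = 2, θ = 156: P(X<349) ≈ 0.654.
Too low — raise k to concentrate. Iterating converges to k ≈ 3.97.
Then θ = 156/(3.97−1) ≈ 52.6.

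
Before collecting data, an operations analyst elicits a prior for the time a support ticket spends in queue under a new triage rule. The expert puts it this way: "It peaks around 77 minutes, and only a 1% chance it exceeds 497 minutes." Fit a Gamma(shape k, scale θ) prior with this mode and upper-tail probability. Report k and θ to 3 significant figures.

Gamma(k,θ) with k>1 has mode (k−1)θ, so θ = 77/(k−1).
Need P(X < 497) = 0.99 with θ tied to k this way. Start at k = 2, θ = 77: P(X<497) ≈ 0.988.
Too low — raise k to concentrate. Iterating converges to k ≈ 2.04.
Then θ = 77/(2.04−1) ≈ 74.

k ≈ 2.04, θ ≈ 74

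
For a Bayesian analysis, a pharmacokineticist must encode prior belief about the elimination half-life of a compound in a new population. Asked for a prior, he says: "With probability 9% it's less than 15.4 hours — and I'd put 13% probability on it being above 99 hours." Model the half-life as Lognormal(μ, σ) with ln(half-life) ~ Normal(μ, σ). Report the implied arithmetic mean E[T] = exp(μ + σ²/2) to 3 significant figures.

If T ~ Lognormal(μ,σ) then ln T ~ Normal(μ,σ), so the p-quantile of ln T is μ + z_p·σ.
ln(15.4) = 2.734 and ln(99) = 4.595; z_{0.09} = -1.341, z_{0.87} = 1.126.
σ = (4.595 − 2.734)/(1.126 − (-1.341)) = 0.754.
μ = 2.734 − (-1.341)·0.754 = 3.746.
E[T] = exp(μ + σ²/2) = exp(3.746 + 0.2844) = 56.3 hours.

E[T] ≈ 56.3 hours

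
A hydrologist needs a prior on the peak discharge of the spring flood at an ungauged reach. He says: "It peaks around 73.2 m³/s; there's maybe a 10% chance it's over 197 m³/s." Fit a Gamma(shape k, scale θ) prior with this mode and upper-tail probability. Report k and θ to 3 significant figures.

Gamma(k,θ) with k>1 has mode (k−1)θ, so θ = 73.2/(k−1).
Need P(X < 197) = 0.9 with θ tied to k this way. Start at k = 2, θ = 73.2: P(X<197) ≈ 0.750.
Too low — raise k to concentrate. Iterating converges to k ≈ 2.95.
Then θ = 73.2/(2.95−1) ≈ 37.5.

k ≈ 2.95, θ ≈ 37.5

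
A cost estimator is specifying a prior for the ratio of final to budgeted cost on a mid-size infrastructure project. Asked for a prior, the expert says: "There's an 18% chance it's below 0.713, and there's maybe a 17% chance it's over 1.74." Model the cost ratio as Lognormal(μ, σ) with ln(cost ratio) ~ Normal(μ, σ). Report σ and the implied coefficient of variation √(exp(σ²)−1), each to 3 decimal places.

If T ~ Lognormal(μ,σ) then ln T ~ Normal(μ,σ), so the p-quantile of ln T is μ + z_p·σ.
ln(0.713) = -0.3383 and ln(1.74) = 0.5539; z_{0.18} = -0.9154, z_{0.83} = 0.9542.
σ = (0.5539 − -0.3383)/(0.9542 − (-0.9154)) = 0.477.
μ = -0.3383 − (-0.9154)·0.477 = 0.099.
CV = √(exp(σ²)−1) = √(exp(0.2277)−1) = 0.506.

σ ≈ 0.477, CV ≈ 0.506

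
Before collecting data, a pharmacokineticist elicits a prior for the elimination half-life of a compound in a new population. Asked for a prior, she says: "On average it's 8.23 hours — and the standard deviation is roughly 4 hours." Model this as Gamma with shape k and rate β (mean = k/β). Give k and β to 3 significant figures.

k ≈ 4.23, β ≈ 0.514

For Gamma(k, rate β): mean = k/β, variance = k/β², so CV = 1/√k.
CV = SD/mean = 4/8.23 = 0.486, hence k = 1/CV² = 4.23.
Then β = k/mean = 4.23/8.23 = 0.514.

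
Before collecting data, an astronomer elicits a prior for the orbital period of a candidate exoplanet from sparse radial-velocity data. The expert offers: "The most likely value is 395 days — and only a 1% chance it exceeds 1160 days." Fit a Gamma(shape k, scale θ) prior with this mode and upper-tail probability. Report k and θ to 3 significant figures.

Gamma(k,θ) with k>1 has mode (k−1)θ, so θ = 395/(k−1).
Need P(X < 1160) = 0.99 with θ tied to k this way. Start at k = 2, θ = 395: P(X<1160) ≈ 0.791.
Too low — raise k to concentrate. Iterating converges to k ≈ 4.9.
Then θ = 395/(4.9−1) ≈ 101.

k ≈ 4.9, θ ≈ 101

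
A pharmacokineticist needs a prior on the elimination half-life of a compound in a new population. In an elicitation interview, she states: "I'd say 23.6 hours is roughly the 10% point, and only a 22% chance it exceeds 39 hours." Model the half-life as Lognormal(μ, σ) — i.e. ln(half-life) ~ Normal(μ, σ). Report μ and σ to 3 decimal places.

μ ≈ 3.475, σ ≈ 0.245

If T ~ Lognormal(μ,σ) then ln T ~ Normal(μ,σ), so the p-quantile of ln T is μ + z_p·σ.
ln(23.6) = 3.161 and ln(39) = 3.664; z_{0.1} = -1.282, z_{0.78} = 0.7722.
σ = (3.664 − 3.161)/(0.7722 − (-1.282)) = 0.245.
μ = 3.161 − (-1.282)·0.245 = 3.475.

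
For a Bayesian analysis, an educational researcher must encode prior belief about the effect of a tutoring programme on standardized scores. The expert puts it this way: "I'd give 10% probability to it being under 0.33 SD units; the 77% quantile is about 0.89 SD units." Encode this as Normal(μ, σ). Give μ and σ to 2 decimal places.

For Normal(μ,σ), the p-quantile is μ + z_p·σ. Here z_{0.1} = -1.282, z_{0.77} = 0.7388.
So 0.33 = μ − 1.282σ and 0.89 = μ + 0.7388σ.
Subtracting: σ = (0.89 − 0.33)/(0.7388 − (-1.282)) = 0.28.
Then μ = 0.33 − (-1.282)·0.28 = 0.69.

μ = 0.69, σ = 0.28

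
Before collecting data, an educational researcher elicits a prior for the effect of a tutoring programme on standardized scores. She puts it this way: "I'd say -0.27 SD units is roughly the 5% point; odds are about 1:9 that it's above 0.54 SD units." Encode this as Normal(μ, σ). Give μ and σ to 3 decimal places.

μ = 0.185, σ = 0.277

The p-quantile of Normal(μ,σ) is μ + z_p·σ, with z_{0.05} = -1.645 and z_{0.9} = 1.282.
Eliminate σ: μ = (z₂·x₁ − z₁·x₂)/(z₂ − z₁) = (1.282·-0.27 − (-1.645)·0.54)/2.926 = 0.185.
Then σ = (x₂ − x₁)/(z₂ − z₁) = (0.54 − -0.27)/2.926 = 0.277.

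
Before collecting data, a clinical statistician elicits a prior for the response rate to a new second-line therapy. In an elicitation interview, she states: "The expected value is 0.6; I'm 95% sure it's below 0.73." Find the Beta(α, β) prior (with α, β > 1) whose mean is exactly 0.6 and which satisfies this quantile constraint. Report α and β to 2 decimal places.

With mean 0.6 fixed, write α = 0.6s, β = 0.4s where s = α+β.
Need P(θ < 0.73) = 0.95 under Beta(0.6s, 0.4s). Normal approximation: (q−m)/√(m(1−m)/s) ≈ z_{0.95} = 1.64, so s ≈ 0.6·0.4·(1.64)²/(0.73−0.6)² = 38.4.
At s = 38.4: P(θ<0.73) ≈ 0.956. Adjusting to match 0.95 gives s ≈ 35.66.
So α = 0.6·35.66 ≈ 21.40, β = 0.4·35.66 ≈ 14.26.

α ≈ 21.40, β ≈ 14.26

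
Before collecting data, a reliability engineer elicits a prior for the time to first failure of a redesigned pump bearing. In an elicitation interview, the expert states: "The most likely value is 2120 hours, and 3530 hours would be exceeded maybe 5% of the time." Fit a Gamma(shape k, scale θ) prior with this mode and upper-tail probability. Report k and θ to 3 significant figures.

k ≈ 11.7, θ ≈ 197

Gamma(k,θ) with k>1 has mode (k−1)θ, so θ = 2120/(k−1).
Need P(X < 3530) = 0.95 with θ tied to k this way. Start at k = 2, θ = 2120: P(X<3530) ≈ 0.496.
Too low — raise k to concentrate. Iterating converges to k ≈ 11.7.
Then θ = 2120/(11.7−1) ≈ 197.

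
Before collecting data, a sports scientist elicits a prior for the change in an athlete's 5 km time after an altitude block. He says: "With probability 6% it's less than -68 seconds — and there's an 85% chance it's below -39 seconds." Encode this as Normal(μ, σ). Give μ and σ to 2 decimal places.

For Normal(μ,σ), the p-quantile is μ + z_p·σ. Here z_{0.06} = -1.555, z_{0.85} = 1.036.
So -68 = μ − 1.555σ and -39 = μ + 1.036σ.
Subtracting: σ = (-39 − -68)/(1.036 − (-1.555)) = 11.19.
Then μ = -68 − (-1.555)·11.19 = -50.60.

μ = -50.60, σ = 11.19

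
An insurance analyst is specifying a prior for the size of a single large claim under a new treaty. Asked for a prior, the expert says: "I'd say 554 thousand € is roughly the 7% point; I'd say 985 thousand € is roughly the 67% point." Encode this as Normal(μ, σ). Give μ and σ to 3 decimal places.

μ = 886.027, σ = 224.983

The p-quantile of Normal(μ,σ) is μ + z_p·σ, with z_{0.07} = -1.476 and z_{0.67} = 0.4399.
Eliminate σ: μ = (z₂·x₁ − z₁·x₂)/(z₂ − z₁) = (0.4399·554 − (-1.476)·985)/1.916 = 886.027.
Then σ = (x₂ − x₁)/(z₂ − z₁) = (985 − 554)/1.916 = 224.983.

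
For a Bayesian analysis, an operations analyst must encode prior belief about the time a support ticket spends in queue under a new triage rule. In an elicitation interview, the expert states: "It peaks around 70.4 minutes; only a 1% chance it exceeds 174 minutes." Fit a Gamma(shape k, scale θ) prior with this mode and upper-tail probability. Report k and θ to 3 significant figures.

k ≈ 6.75, θ ≈ 12.3

Gamma(k,θ) with k>1 has mode (k−1)θ, so θ = 70.4/(k−1).
Need P(X < 174) = 0.99 with θ tied to k this way. Start at k = 2, θ = 70.4: P(X<174) ≈ 0.707.
Too low — raise k to concentrate. Iterating converges to k ≈ 6.75.
Then θ = 70.4/(6.75−1) ≈ 12.3.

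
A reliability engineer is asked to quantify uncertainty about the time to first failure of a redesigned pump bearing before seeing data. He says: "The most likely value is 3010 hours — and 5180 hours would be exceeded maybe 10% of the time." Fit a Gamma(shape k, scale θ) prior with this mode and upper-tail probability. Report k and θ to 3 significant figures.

Gamma(k,θ) with k>1 has mode (k−1)θ, so θ = 3010/(k−1).
Need P(X < 5180) = 0.9 with θ tied to k this way. Start at k = 2, θ = 3010: P(X<5180) ≈ 0.513.
Too low — raise k to concentrate. Iterating converges to k ≈ 7.43.
Then θ = 3010/(7.43−1) ≈ 468.

k ≈ 7.43, θ ≈ 468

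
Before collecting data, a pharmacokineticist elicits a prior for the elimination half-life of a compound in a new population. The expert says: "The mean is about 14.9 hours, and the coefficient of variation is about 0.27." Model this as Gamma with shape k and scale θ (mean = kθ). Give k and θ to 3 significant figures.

k ≈ 13.7, θ ≈ 1.09

For Gamma(k, scale θ): mean = kθ, variance = kθ², so CV = 1/√k.
CV = 0.27, hence k = 1/CV² = 13.7.
Then θ = mean/k = 14.9/13.7 = 1.09.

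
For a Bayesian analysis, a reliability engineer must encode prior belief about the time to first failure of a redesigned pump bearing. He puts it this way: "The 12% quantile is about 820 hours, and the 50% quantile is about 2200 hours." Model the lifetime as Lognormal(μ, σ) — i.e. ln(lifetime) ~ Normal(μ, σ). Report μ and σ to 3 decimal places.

If T ~ Lognormal(μ,σ) then ln T ~ Normal(μ,σ), so the p-quantile of ln T is μ + z_p·σ.
ln(820) = 6.709 and ln(2200) = 7.696; z_{0.12} = -1.175, z_{0.5} = 0.
σ = (7.696 − 6.709)/(0 − (-1.175)) = 0.840.
μ = 6.709 − (-1.175)·0.840 = 7.696.

μ ≈ 7.696, σ ≈ 0.840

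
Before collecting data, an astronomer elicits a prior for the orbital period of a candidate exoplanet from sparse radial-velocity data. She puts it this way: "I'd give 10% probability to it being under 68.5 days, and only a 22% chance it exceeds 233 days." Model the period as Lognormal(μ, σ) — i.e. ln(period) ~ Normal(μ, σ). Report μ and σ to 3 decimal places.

μ ≈ 4.991, σ ≈ 0.596

If T ~ Lognormal(μ,σ) then ln T ~ Normal(μ,σ), so the p-quantile of ln T is μ + z_p·σ.
ln(68.5) = 4.227 and ln(233) = 5.451; z_{0.1} = -1.282, z_{0.78} = 0.7722.
σ = (5.451 − 4.227)/(0.7722 − (-1.282)) = 0.596.
μ = 4.227 − (-1.282)·0.596 = 4.991.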